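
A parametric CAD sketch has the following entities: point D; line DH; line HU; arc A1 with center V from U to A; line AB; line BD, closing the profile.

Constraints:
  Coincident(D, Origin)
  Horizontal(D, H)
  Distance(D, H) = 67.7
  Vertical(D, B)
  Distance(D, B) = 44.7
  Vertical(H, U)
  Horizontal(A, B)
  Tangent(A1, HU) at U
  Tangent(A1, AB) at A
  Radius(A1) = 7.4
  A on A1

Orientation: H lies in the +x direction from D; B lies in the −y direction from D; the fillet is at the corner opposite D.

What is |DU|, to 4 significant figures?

77.30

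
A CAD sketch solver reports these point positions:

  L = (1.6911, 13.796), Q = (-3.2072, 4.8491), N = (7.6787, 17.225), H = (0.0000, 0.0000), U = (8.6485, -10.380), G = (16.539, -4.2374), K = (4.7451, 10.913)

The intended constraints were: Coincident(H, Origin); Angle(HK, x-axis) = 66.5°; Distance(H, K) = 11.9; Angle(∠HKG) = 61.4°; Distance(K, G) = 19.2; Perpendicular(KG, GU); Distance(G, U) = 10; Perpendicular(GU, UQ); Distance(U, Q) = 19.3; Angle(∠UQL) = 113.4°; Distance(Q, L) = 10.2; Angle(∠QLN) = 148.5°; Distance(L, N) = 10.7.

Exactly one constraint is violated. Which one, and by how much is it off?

Distance(L, N) = 10.7 — off by 3.80.

H = (0.00, 0.00) ✓; HK at 66.50° ✓; |HK| = 11.90 ✓; ∠HKG = 61.40° ✓; |KG| = 19.20 ✓; ∠(KG, GU) = 90.00° ✓; |GU| = 10.00 ✓; ∠(GU, UQ) = 90.00° ✓; |UQ| = 19.30 ✓; ∠UQL = 113.4° ✓; |QL| = 10.20 ✓; ∠QLN = 148.5° ✓; |LN| = 6.900 ✗.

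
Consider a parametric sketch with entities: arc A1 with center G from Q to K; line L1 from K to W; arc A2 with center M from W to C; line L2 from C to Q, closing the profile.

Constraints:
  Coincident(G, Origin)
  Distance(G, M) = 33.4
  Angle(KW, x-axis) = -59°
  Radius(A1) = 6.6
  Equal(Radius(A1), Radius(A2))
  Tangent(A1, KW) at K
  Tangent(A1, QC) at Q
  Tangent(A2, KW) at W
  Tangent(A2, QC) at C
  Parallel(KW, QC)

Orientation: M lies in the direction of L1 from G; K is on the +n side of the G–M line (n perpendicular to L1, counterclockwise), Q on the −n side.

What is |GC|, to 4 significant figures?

34.05

The slot axis is L1's direction at -59.0°, so u = (cos -59.0°, sin -59.0°) = (0.5150, -0.8572) and n = (−sin -59.0°, cos -59.0°) = (0.8572, 0.5150). G is at the origin and M lies 33.4 along u from G, so M = 33.4·u = (17.20, -28.63). Tangency of A1 to both parallel lines with radius 6.6 puts K and Q at G ± 6.6·n: K = (5.657, 3.399), Q = (-5.657, -3.399). Equal radii place W and C the same way about M: W = M + 6.6·n = (22.86, -25.23), C = M − 6.6·n = (11.54, -32.03). Then |GC| = |C − G| = 34.05.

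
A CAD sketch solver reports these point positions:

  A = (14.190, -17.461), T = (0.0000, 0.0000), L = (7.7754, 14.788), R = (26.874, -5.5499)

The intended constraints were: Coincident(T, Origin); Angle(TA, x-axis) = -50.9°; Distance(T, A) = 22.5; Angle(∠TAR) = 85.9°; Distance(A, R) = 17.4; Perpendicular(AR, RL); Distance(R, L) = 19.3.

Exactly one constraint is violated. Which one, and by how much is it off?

Distance(R, L) = 19.3 — off by 8.60.

T = (0.00, 0.00) ✓; TA at -50.90° ✓; |TA| = 22.50 ✓; ∠TAR = 85.90° ✓; |AR| = 17.40 ✓; ∠(AR, RL) = 90.00° ✓; |RL| = 27.90 ✗.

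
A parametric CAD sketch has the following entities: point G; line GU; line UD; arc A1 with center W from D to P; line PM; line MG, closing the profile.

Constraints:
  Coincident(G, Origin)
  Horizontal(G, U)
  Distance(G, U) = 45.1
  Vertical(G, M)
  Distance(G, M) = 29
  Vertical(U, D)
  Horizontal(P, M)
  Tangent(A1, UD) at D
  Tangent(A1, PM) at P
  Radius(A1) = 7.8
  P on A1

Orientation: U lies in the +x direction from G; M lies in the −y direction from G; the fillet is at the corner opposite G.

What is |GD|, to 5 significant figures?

49.834

G is at the origin; GU is horizontal with |GU| = 45.1 and U on the +x side, so U = (45.100, 0.0000). G and M share the same x with |GM| = 29.0 and M on the −y side, so M = (0.0000, -29.000). The virtual corner opposite G is at (45.100, -29.000). A1 meets UD tangentially, so WD is at right angles to UD and tangency of A1 to PM means the radius WP is perpendicular to PM, with radius 7.8, so the center W sits 7.8 in from both sides at W = (37.300, -21.200). That places the tangent points at D = (45.100, -21.200) on UD and P = (37.300, -29.000) on PM. Then |GD| = |D − G| = 49.834.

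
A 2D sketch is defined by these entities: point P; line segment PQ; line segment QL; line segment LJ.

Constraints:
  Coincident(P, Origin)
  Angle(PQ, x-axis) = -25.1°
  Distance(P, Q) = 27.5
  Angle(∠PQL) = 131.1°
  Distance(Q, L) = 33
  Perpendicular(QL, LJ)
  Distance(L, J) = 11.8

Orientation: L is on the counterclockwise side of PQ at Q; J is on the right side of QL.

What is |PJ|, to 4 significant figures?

60.55

P is at the origin; PQ runs at -25.1° with length 27.5, so Q = 27.5·(cos -25.1°, sin -25.1°) = (24.90, -11.67). ∠PQL = 131.1°, so QL runs at -25.1° + (180° − 131.1°) = 23.80° from the x-axis; with |QL| = 33.0, L = Q + 33.0·(cos 23.80°, sin 23.80°) = (55.10, 1.652). QL ⟂ LJ; with |LJ| = 11.8 on the right of QL, J = L + 11.8·(0.4035, -0.9150) = (59.86, -9.145). Then |PJ| = |J − P| = 60.55.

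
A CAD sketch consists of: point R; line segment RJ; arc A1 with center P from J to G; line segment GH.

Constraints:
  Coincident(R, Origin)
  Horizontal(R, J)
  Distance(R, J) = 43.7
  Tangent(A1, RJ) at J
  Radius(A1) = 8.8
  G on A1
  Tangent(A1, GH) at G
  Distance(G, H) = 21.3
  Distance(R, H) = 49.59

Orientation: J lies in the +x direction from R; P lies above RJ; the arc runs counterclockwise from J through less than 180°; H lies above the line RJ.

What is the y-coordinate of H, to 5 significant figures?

31.253

Checks: R.y = 0.00, J.y = 0.00 ✓; |PG| = 8.800 ✓; ∠(PG, GH) = 90.00° ✓; |GH| = 21.30 ✓; |RH| = 49.59 ✓.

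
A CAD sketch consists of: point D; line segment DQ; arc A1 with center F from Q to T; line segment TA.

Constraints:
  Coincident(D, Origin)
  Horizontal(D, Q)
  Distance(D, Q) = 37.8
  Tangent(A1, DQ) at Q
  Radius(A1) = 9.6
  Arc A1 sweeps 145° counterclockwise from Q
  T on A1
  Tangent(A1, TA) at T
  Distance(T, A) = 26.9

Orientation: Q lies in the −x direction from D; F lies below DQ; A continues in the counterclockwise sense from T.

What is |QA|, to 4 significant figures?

36.81

D is at the origin; D and Q share the same y with |DQ| = 37.8 and Q on the −x side, so Q = (-37.80, 0.000). Tangency of A1 to DQ means the radius FQ is perpendicular to DQ, so F = Q + (0, -9.6) = (-37.80, -9.600). On A1, Q sits at bearing 90° from F; a 145° counterclockwise sweep puts T at bearing 235°, so T = F + 9.6·(cos 235°, sin 235°) = (-43.31, -17.46). The tangent condition forces FT to be normal to TA, so TA runs along (−sin 235°, cos 235°); with |TA| = 26.9, A = (-21.27, -32.89). Then |QA| = |A − Q| = 36.81.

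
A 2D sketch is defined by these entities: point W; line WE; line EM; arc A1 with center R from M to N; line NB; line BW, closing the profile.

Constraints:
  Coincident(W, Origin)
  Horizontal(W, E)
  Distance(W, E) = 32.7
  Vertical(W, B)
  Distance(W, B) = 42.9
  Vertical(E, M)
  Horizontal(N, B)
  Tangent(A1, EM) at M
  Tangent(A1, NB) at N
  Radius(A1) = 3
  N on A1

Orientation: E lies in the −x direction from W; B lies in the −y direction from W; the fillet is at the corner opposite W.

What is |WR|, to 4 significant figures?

49.74

W is at the origin; W and E share the same y with |WE| = 32.7 and E on the −x side, so E = (-32.70, 0.000). WB is vertical with |WB| = 42.9 and B on the −y side, so B = (0.000, -42.90). The virtual corner opposite W is at (-32.70, -42.90). A1 meets EM tangentially, so RM is at right angles to EM and the tangent condition forces RN to be normal to NB, with radius 3.0, so the center R sits 3.0 in from both sides at R = (-29.70, -39.90). Then |WR| = |R − W| = 49.74.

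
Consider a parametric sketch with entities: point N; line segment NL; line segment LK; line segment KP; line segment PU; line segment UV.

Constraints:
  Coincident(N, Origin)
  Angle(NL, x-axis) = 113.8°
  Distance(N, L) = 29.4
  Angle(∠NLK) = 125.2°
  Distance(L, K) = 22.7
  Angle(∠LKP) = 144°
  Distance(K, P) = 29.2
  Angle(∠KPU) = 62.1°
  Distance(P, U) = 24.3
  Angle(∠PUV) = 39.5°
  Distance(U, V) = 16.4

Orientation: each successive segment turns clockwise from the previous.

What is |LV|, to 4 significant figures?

33.84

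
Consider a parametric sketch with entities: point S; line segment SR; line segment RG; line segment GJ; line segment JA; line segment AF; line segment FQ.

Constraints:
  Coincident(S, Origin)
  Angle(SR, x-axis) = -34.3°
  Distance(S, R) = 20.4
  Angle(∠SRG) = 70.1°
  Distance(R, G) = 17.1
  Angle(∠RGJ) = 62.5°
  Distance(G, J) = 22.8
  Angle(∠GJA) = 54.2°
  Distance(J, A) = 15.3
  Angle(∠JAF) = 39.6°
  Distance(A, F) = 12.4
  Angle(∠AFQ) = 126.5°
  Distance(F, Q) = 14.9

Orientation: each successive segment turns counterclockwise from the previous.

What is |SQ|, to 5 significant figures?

10.116

S is at the origin; SR runs at -34.3° with length 20.4, so R = (16.852, -11.496). ∠SRG = 70.1° gives RG at 75.600° from the x-axis; with |RG| = 17.1, G = (21.105, 5.0668). ∠RGJ = 62.5° gives GJ at -166.90° from the x-axis; with |GJ| = 22.8, J = (-1.1016, -0.10081). ∠GJA = 54.2° gives JA at -41.100° from the x-axis; with |JA| = 15.3, A = (10.428, -10.159). ∠JAF = 39.6° gives AF at 99.300° from the x-axis; with |AF| = 12.4, F = (8.4240, 2.0784). ∠AFQ = 126.5° gives FQ at 152.80° from the x-axis; with |FQ| = 14.9, Q = (-4.8283, 8.8891). Then |SQ| = |Q − S| = 10.116.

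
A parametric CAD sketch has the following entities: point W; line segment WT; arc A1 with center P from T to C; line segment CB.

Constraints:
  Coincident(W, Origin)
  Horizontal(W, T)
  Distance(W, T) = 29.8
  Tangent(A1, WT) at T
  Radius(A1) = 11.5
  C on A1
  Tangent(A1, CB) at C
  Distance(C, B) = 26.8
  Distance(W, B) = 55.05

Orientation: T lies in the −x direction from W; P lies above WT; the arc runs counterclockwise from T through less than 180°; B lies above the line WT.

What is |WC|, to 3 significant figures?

28.4

W is at the origin; WT is horizontal with |WT| = 29.8 and T on the −x side, so T = (-29.8, 0.00). Since A1 is tangent to WT there, PT ⟂ WT, so P = T + (0, 11.5) = (-29.8, 11.5). Since PC ⟂ CB (tangency), |PB| = √(11.5² + 26.8²) = 29.2 regardless of where C sits on A1. So B lies on both circle(W, 55.05) and circle(P, 29.2); the above-WT intersection is B = (-38.5, 39.3). C is the foot of the tangent from B: C = (-21.1, 19.0).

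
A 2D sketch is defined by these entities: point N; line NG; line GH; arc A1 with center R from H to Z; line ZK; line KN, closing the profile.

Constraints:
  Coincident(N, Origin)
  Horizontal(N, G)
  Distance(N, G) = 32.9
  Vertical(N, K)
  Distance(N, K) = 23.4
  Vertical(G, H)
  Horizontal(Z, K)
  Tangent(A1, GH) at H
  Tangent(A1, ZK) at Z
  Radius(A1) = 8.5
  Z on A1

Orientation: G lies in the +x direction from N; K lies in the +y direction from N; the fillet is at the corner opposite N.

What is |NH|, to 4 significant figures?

36.12

The virtual corner opposite N is at (32.90, 23.40). Since A1 is tangent to GH there, RH ⟂ GH and since A1 is tangent to ZK there, RZ ⟂ ZK, with radius 8.5, so the center R sits 8.5 in from both sides at R = (24.40, 14.90). That places the tangent points at H = (32.90, 14.90) on GH and Z = (24.40, 23.40) on ZK. Then |NH| = |H − N| = 36.12.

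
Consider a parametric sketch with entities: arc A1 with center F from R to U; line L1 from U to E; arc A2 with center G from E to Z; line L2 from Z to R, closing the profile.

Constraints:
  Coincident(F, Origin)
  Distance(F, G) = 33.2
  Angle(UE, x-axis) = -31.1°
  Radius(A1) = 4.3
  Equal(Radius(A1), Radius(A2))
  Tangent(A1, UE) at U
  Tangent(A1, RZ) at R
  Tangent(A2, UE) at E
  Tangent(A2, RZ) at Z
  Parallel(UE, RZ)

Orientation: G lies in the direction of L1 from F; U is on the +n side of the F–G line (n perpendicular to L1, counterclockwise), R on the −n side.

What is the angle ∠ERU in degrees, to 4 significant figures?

75.48°

The slot axis is L1's direction at -31.1°, so u = (cos -31.1°, sin -31.1°) = (0.8563, -0.5165) and n = (−sin -31.1°, cos -31.1°) = (0.5165, 0.8563). F is at the origin and G lies 33.2 along u from F, so G = 33.2·u = (28.43, -17.15). Tangency of A1 to both parallel lines with radius 4.3 puts U and R at F ± 4.3·n: U = (2.221, 3.682), R = (-2.221, -3.682). Equal radii place E and Z the same way about G: E = G + 4.3·n = (30.65, -13.47), Z = G − 4.3·n = (26.21, -20.83). Then cos ∠ERU = RE·RU / (|RE||RU|), giving 75.48°.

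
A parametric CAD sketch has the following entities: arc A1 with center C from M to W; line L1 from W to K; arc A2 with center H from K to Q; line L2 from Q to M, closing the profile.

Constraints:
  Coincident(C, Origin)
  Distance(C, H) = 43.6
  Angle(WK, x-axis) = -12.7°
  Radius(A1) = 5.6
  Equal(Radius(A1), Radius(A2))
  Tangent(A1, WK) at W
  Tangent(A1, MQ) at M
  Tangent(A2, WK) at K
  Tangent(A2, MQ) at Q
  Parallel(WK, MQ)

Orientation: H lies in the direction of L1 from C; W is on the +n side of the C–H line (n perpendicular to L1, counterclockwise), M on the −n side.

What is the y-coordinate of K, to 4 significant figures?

-4.122

The slot axis is L1's direction at -12.7°, so u = (cos -12.7°, sin -12.7°) = (0.9755, -0.2198) and n = (−sin -12.7°, cos -12.7°) = (0.2198, 0.9755). C is at the origin and H lies 43.6 along u from C, so H = 43.6·u = (42.53, -9.585). Tangency of A1 to both parallel lines with radius 5.6 puts W and M at C ± 5.6·n: W = (1.231, 5.463), M = (-1.231, -5.463). Equal radii place K and Q the same way about H: K = H + 5.6·n = (43.76, -4.122), Q = H − 5.6·n = (41.30, -15.05). So K.y = -4.122.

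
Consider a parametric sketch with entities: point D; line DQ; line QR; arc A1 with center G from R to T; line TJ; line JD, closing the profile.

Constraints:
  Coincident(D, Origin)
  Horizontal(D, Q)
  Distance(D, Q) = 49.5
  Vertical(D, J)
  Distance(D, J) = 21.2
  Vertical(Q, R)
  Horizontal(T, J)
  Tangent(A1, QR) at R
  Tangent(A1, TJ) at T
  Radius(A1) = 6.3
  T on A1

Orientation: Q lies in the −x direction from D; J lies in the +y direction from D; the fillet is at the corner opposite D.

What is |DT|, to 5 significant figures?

48.122

The virtual corner opposite D is at (-49.500, 21.200). Since A1 is tangent to QR there, GR ⟂ QR and the tangent condition forces GT to be normal to TJ, with radius 6.3, so the center G sits 6.3 in from both sides at G = (-43.200, 14.900). That places the tangent points at R = (-49.500, 14.900) on QR and T = (-43.200, 21.200) on TJ. Then |DT| = |T − D| = 48.122.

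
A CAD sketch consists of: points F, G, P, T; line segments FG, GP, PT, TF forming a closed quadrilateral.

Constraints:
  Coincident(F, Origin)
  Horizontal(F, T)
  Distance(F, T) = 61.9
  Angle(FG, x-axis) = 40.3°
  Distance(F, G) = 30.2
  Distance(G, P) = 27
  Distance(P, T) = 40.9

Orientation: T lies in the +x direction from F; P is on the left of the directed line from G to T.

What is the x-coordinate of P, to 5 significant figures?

43.865

Checks: |GP| = 27.00 ✓; |PT| = 40.90 ✓.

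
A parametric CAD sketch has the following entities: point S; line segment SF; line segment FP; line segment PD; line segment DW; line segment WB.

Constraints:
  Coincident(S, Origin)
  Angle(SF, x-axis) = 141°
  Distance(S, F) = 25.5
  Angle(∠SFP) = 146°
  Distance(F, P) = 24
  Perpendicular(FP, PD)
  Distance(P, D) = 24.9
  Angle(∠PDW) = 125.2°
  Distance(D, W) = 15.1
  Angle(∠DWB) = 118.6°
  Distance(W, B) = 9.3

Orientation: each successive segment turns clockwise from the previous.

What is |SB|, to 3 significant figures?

28.8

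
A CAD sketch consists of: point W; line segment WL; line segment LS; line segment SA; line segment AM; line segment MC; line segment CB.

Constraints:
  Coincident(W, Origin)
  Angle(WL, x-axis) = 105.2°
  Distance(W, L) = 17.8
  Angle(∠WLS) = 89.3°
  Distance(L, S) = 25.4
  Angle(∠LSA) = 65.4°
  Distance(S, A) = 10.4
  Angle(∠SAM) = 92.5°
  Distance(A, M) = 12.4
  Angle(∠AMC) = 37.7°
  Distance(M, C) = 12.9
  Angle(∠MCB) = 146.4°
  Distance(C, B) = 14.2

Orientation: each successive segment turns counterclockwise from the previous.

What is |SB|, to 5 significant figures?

11.612

∠AMC = 37.7° gives MC at -179.70° from the x-axis; with |MC| = 12.9, C = (-25.469, 9.8772). ∠MCB = 146.4° gives CB at -146.10° from the x-axis; with |CB| = 14.2, B = (-37.256, 1.9572). Then |SB| = |B − S| = 11.612.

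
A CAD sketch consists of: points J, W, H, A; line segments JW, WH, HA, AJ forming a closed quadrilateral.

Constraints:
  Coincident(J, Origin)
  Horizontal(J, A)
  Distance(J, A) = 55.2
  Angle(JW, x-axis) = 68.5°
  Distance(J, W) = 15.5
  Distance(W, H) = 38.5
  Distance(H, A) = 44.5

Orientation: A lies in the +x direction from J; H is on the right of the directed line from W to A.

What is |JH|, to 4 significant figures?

28.02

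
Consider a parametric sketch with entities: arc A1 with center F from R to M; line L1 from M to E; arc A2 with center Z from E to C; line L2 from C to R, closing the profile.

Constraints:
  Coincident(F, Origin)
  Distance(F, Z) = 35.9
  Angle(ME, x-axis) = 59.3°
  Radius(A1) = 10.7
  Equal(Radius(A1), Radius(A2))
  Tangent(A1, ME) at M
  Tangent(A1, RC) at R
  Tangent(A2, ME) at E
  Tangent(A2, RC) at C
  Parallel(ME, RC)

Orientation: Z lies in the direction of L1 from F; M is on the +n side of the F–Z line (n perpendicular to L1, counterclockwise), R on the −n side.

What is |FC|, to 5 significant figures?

37.461

Tangency of A1 to both parallel lines with radius 10.7 puts M and R at F ± 10.7·n: M = (-9.2004, 5.4628), R = (9.2004, -5.4628). Equal radii place E and C the same way about Z: E = Z + 10.7·n = (9.1281, 36.332), C = Z − 10.7·n = (27.529, 25.406). Then |FC| = |C − F| = 37.461.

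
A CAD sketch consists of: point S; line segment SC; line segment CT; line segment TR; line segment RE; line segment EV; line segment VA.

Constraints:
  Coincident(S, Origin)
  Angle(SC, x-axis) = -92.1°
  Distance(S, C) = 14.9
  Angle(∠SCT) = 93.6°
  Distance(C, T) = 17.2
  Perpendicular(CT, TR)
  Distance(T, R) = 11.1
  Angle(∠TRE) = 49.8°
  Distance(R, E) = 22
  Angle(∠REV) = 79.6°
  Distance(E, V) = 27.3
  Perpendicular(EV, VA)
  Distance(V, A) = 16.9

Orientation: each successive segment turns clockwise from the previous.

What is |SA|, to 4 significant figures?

39.92

S is at the origin; SC runs at -92.1° with length 14.9, so C = (-0.5460, -14.89). ∠SCT = 93.6° gives CT at -178.5° from the x-axis; with |CT| = 17.2, T = (-17.74, -15.34). The perpendicularity gives TR at right angles to CT, so TR runs at 91.50°; with |TR| = 11.1, R = (-18.03, -4.244). ∠TRE = 49.8° gives RE at -38.70° from the x-axis; with |RE| = 22.0, E = (-0.8612, -18.00). ∠REV = 79.6° gives EV at -139.1° from the x-axis; with |EV| = 27.3, V = (-21.50, -35.87). EV is perpendicular to VA, so VA runs at 130.9°; with |VA| = 16.9, A = (-32.56, -23.10). Then |SA| = |A − S| = 39.92.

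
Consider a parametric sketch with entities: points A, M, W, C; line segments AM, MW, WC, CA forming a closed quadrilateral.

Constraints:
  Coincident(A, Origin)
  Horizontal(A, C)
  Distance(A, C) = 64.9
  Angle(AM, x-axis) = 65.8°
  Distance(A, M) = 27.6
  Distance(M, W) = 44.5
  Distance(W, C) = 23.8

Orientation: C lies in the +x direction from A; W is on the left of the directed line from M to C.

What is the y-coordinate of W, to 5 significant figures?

21.949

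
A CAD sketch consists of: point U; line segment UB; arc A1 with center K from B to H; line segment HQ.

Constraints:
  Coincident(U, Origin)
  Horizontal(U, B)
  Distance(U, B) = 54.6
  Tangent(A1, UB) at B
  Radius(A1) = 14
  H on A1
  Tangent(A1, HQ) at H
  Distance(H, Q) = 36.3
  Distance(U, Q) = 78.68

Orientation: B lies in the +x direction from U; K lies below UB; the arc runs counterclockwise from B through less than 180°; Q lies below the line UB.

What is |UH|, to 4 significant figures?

46.73

Checks: U.y = 0.00, B.y = 0.00 ✓; |KH| = 14.00 ✓; ∠(KH, HQ) = 90.00° ✓; |HQ| = 36.30 ✓; |UQ| = 78.68 ✓.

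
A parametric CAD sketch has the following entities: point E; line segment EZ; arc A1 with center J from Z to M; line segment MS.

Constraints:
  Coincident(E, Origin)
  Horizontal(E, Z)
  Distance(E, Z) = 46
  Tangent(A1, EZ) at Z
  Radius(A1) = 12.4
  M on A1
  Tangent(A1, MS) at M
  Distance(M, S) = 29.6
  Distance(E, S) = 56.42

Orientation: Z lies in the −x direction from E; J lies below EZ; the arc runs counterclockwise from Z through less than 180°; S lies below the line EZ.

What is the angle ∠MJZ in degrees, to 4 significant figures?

130.0°

Checks: |JM| = 12.40 ✓; ∠(JM, MS) = 90.00° ✓; |MS| = 29.60 ✓; |ES| = 56.42 ✓.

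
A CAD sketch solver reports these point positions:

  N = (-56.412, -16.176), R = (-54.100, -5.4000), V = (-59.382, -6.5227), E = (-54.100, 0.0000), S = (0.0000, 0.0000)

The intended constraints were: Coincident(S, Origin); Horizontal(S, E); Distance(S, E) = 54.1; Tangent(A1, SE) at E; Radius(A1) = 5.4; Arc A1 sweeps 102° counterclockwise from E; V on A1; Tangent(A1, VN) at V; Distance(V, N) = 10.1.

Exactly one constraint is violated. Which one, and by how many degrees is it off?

Tangent(A1, VN) at V — off by 5.10°.

S = (0.00, 0.00) ✓; S.y = 0.00, E.y = 0.00 ✓; |SE| = 54.10 ✓; ∠(RE, ES) = 90.00° ✓; |RE| = 5.400 ✓; bearing(R→V) − bearing(R→E) = 102.0° ✓; |RV| = 5.400 ✓; ∠(RV, VN) = 84.90° ✗; |VN| = 10.10 ✓.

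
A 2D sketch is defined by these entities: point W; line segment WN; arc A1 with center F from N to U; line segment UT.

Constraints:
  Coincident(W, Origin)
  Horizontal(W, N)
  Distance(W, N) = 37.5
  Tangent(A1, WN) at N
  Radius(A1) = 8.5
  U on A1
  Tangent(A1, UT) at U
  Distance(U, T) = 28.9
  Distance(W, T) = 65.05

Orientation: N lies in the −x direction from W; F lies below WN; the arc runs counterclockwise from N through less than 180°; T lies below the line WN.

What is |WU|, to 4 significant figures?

45.57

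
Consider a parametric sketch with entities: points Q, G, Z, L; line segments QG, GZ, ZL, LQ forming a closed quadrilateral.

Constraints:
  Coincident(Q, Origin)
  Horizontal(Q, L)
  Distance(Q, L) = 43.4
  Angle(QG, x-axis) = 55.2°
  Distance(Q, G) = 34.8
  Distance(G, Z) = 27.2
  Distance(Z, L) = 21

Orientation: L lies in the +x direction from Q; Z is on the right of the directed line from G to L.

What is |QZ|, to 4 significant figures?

22.50

Q is at the origin; Q and L share the same y with |QL| = 43.4 and L in +x, so L = (43.4, 0). QG runs at 55.2° with |QG| = 34.8, so G = (19.86, 28.58). Z is determined by |GZ| = 27.2 and |ZL| = 21.0 together: it lies at the intersection of circle(G, 27.2) and circle(L, 21.0). With |GL| = 37.02, the foot of the radical line on GL is 22.55 from G and the perpendicular offset is √(27.2² − 22.55²) = 15.21. Taking the right-of-GL solution: Z = (22.45, 1.500).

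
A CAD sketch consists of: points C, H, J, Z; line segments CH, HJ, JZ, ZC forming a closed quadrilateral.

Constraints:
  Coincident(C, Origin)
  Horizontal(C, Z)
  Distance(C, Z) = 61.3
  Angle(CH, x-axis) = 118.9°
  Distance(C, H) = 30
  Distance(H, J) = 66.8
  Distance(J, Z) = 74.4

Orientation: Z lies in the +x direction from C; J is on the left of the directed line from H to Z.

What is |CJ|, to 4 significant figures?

78.70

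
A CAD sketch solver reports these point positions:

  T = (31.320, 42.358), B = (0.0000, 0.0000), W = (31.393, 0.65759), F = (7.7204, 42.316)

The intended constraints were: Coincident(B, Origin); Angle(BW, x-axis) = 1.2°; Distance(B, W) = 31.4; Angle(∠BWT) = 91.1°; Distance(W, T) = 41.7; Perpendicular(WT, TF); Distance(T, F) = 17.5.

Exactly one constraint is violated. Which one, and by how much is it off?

Distance(T, F) = 17.5 — off by 6.10.

B = (0.00, 0.00) ✓; BW at 1.200° ✓; |BW| = 31.40 ✓; ∠BWT = 91.10° ✓; |WT| = 41.70 ✓; ∠(WT, TF) = 90.00° ✓; |TF| = 23.60 ✗.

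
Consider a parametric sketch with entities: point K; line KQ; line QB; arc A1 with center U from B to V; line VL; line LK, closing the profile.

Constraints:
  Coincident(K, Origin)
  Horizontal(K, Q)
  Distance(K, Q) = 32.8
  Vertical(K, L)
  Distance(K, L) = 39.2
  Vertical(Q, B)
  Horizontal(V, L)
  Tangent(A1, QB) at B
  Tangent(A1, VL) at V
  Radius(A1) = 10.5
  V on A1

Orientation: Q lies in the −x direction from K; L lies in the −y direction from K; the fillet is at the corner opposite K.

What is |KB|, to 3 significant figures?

43.6

K is at the origin; KQ is horizontal with |KQ| = 32.8 and Q on the −x side, so Q = (-32.8, 0.00). K and L share the same x with |KL| = 39.2 and L on the −y side, so L = (0.00, -39.2). The virtual corner opposite K is at (-32.8, -39.2). A1 meets QB tangentially, so UB is at right angles to QB and A1 meets VL tangentially, so UV is at right angles to VL, with radius 10.5, so the center U sits 10.5 in from both sides at U = (-22.3, -28.7). That places the tangent points at B = (-32.8, -28.7) on QB and V = (-22.3, -39.2) on VL. Then |KB| = |B − K| = 43.6.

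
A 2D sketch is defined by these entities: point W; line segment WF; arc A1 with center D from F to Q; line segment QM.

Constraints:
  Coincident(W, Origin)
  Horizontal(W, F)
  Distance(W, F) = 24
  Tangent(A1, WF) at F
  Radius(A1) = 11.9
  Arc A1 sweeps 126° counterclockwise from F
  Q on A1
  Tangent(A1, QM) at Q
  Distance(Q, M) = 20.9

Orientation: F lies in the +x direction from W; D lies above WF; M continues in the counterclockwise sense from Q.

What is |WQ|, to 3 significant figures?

38.6

W is at the origin; WF is horizontal with |WF| = 24.0 and F on the +x side, so F = (24.0, 0.00). The tangent condition forces DF to be normal to WF, so D = F + (0, 11.9) = (24.0, 11.9). On A1, F sits at bearing -90° from D; a 126° counterclockwise sweep puts Q at bearing 36°, so Q = D + 11.9·(cos 36°, sin 36°) = (33.6, 18.9). Then |WQ| = |Q − W| = 38.6.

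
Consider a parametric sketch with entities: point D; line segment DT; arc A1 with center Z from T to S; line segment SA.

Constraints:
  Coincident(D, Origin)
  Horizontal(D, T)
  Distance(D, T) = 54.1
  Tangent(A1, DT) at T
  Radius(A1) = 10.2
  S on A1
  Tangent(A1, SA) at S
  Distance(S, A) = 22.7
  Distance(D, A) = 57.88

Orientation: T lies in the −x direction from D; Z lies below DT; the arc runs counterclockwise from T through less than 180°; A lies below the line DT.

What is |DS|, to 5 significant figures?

64.053

Checks: ∠(ZT, TD) = 90.00° ✓; |ZT| = 10.20 ✓; |ZS| = 10.20 ✓; ∠(ZS, SA) = 90.00° ✓; |SA| = 22.70 ✓; |DA| = 57.88 ✓.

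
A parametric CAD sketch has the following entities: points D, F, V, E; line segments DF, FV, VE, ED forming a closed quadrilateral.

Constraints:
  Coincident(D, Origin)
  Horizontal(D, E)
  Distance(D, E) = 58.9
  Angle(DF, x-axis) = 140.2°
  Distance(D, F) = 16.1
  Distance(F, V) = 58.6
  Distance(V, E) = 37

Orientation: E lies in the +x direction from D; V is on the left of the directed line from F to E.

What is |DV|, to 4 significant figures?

53.08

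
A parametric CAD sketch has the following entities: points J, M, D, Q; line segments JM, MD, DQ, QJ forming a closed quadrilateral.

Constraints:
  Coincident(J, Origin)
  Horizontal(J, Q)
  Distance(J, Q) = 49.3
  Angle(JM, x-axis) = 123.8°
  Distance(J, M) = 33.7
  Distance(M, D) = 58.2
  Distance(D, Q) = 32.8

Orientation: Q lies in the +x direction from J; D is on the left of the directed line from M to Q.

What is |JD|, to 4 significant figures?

50.26

J is at the origin; JQ is horizontal with |JQ| = 49.3 and Q in +x, so Q = (49.3, 0). JM runs at 123.8° with |JM| = 33.7, so M = (-18.75, 28.00). D is determined by |MD| = 58.2 and |DQ| = 32.8 together: it lies at the intersection of circle(M, 58.2) and circle(Q, 32.8). With |MQ| = 73.58, the foot of the radical line on MQ is 52.50 from M and the perpendicular offset is √(58.2² − 52.50²) = 25.12. Taking the left-of-MQ solution: D = (39.36, 31.26).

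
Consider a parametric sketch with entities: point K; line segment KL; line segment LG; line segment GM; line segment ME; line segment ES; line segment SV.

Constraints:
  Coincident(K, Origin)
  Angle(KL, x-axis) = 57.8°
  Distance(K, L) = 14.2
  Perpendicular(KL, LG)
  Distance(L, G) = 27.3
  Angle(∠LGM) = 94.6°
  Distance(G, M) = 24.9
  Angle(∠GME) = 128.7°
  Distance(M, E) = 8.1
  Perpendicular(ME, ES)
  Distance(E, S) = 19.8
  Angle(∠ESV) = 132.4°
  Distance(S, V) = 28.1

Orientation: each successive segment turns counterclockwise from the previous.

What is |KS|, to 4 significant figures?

9.980

∠GME = 128.7° gives ME at -75.50° from the x-axis; with |ME| = 8.1, E = (-28.42, -1.217). ME is perpendicular to ES, so ES runs at 14.50°; with |ES| = 19.8, S = (-9.253, 3.741). Then |KS| = |S − K| = 9.980.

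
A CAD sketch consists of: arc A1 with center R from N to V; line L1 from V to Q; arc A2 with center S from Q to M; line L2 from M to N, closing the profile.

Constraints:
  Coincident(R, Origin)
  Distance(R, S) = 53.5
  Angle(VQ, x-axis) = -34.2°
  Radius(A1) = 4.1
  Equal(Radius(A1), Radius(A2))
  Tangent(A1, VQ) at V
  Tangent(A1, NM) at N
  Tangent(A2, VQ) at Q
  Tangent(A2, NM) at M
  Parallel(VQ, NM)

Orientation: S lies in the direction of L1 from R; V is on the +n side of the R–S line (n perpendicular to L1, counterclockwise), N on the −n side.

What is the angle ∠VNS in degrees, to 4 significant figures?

85.62°

R is at the origin and S lies 53.5 along u from R, so S = 53.5·u = (44.25, -30.07). Tangency of A1 to both parallel lines with radius 4.1 puts V and N at R ± 4.1·n: V = (2.305, 3.391), N = (-2.305, -3.391). Then cos ∠VNS = NV·NS / (|NV||NS|), giving 85.62°.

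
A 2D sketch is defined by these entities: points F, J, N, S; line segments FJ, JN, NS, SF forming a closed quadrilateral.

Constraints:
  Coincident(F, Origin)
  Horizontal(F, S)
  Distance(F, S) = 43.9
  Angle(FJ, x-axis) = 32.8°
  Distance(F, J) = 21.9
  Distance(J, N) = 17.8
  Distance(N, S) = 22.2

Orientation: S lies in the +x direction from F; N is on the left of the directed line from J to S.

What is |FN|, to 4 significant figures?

39.65

Checks: |JN| = 17.80 ✓; |NS| = 22.20 ✓.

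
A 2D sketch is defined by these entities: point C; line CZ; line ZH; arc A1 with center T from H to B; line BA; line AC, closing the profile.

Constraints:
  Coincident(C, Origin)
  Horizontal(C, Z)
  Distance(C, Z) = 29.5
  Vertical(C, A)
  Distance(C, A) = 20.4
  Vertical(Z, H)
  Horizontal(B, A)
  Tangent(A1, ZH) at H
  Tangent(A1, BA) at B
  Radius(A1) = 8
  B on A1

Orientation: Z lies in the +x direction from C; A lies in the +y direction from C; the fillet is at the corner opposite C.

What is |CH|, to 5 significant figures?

32.000

C is at the origin; CZ is horizontal with |CZ| = 29.5 and Z on the +x side, so Z = (29.500, 0.0000). C and A share the same x with |CA| = 20.4 and A on the +y side, so A = (0.0000, 20.400). The virtual corner opposite C is at (29.500, 20.400). Since A1 is tangent to ZH there, TH ⟂ ZH and the tangent condition forces TB to be normal to BA, with radius 8.0, so the center T sits 8.0 in from both sides at T = (21.500, 12.400). That places the tangent points at H = (29.500, 12.400) on ZH and B = (21.500, 20.400) on BA. Then |CH| = |H − C| = 32.000.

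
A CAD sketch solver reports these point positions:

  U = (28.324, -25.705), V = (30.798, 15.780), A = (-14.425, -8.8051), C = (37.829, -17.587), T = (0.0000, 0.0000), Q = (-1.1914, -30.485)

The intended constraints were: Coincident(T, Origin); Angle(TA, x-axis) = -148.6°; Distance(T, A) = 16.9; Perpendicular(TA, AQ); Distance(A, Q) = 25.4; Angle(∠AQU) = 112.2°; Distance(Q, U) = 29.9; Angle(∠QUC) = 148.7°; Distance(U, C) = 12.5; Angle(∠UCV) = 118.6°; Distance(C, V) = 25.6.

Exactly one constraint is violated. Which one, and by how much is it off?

Distance(C, V) = 25.6 — off by 8.50.

T = (0.00, 0.00) ✓; TA at -148.6° ✓; |TA| = 16.90 ✓; ∠(TA, AQ) = 90.00° ✓; |AQ| = 25.40 ✓; ∠AQU = 112.2° ✓; |QU| = 29.90 ✓; ∠QUC = 148.7° ✓; |UC| = 12.50 ✓; ∠UCV = 118.6° ✓; |CV| = 34.10 ✗.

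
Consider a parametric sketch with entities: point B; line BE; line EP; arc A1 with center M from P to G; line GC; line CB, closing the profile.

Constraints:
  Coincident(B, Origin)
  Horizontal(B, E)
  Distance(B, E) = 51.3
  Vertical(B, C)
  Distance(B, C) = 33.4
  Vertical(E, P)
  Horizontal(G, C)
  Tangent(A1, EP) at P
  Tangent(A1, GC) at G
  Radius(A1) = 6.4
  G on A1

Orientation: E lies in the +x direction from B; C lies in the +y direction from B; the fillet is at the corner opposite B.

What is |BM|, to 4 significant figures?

52.39

B is at the origin; B and E share the same y with |BE| = 51.3 and E on the +x side, so E = (51.30, 0.000). BC is vertical with |BC| = 33.4 and C on the +y side, so C = (0.000, 33.40). The virtual corner opposite B is at (51.30, 33.40). The tangent condition forces MP to be normal to EP and tangency of A1 to GC means the radius MG is perpendicular to GC, with radius 6.4, so the center M sits 6.4 in from both sides at M = (44.90, 27.00). Then |BM| = |M − B| = 52.39.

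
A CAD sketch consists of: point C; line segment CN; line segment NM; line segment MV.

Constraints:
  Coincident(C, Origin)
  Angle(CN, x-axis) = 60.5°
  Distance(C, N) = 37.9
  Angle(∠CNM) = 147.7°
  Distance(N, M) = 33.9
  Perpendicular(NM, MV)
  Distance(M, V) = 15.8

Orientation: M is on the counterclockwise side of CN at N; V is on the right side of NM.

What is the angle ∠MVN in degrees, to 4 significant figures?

65.01°

C is at the origin; CN runs at 60.5° with length 37.9, so N = 37.9·(cos 60.5°, sin 60.5°) = (18.66, 32.99). ∠CNM = 147.7°, so NM runs at 60.5° + (180° − 147.7°) = 92.80° from the x-axis; with |NM| = 33.9, M = N + 33.9·(cos 92.80°, sin 92.80°) = (17.01, 66.85). The perpendicularity gives MV at right angles to NM; with |MV| = 15.8 on the right of NM, V = M + 15.8·(0.9988, 0.04885) = (32.79, 67.62). Then cos ∠MVN = VM·VN / (|VM||VN|), giving 65.01°.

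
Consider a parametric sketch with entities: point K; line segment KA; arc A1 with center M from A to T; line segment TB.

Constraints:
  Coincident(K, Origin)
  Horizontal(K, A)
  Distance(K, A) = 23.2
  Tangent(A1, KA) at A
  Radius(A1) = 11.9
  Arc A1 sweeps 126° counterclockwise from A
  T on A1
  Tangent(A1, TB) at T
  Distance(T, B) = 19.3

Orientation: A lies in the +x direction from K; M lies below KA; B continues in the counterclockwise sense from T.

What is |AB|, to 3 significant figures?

34.6

K is at the origin; K and A share the same y with |KA| = 23.2 and A on the +x side, so A = (23.2, 0.00). Since A1 is tangent to KA there, MA ⟂ KA, so M = A + (0, -11.9) = (23.2, -11.9). On A1, A sits at bearing 90° from M; a 126° counterclockwise sweep puts T at bearing 216°, so T = M + 11.9·(cos 216°, sin 216°) = (13.6, -18.9). Since A1 is tangent to TB there, MT ⟂ TB, so TB runs along (−sin 216°, cos 216°); with |TB| = 19.3, B = (24.9, -34.5). Then |AB| = |B − A| = 34.6.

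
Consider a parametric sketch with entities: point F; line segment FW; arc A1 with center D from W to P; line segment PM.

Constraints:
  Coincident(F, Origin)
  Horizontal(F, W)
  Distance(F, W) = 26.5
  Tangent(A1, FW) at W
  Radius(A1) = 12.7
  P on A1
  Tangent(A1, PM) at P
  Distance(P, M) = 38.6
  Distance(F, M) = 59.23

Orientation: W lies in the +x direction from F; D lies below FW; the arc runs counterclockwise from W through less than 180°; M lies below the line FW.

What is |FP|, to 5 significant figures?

21.843

F is at the origin; FW is horizontal with |FW| = 26.5 and W on the +x side, so W = (26.500, 0.0000). Since A1 is tangent to FW there, DW ⟂ FW, so D = W + (0, -12.7) = (26.500, -12.700). Since DP ⟂ PM (tangency), |DM| = √(12.7² + 38.6²) = 40.636 regardless of where P sits on A1. So M lies on both circle(F, 59.23) and circle(D, 40.636); the below-FW intersection is M = (25.772, -53.329). P is the foot of the tangent from M: P = (14.367, -16.452).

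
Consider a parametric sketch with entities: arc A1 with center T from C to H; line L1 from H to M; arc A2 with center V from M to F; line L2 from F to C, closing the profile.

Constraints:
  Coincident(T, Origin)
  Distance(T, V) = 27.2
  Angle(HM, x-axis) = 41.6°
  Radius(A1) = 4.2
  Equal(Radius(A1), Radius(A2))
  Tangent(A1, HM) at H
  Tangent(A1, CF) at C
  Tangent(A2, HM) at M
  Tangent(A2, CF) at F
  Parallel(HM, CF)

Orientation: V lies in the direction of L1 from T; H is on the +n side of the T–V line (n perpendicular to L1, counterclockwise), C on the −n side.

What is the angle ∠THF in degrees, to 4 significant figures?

72.84°

Tangency of A1 to both parallel lines with radius 4.2 puts H and C at T ± 4.2·n: H = (-2.788, 3.141), C = (2.788, -3.141). Equal radii place M and F the same way about V: M = V + 4.2·n = (17.55, 21.20), F = V − 4.2·n = (23.13, 14.92). Then cos ∠THF = HT·HF / (|HT||HF|), giving 72.84°.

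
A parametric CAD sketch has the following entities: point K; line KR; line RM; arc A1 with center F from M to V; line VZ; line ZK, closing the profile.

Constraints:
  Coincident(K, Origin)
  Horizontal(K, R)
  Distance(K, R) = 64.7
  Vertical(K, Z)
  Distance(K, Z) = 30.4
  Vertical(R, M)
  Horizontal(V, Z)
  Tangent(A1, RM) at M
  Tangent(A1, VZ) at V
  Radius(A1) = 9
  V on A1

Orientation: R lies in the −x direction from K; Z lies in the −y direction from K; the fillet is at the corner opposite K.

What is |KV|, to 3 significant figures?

63.5

K is at the origin; K and R share the same y with |KR| = 64.7 and R on the −x side, so R = (-64.7, 0.00). K and Z share the same x with |KZ| = 30.4 and Z on the −y side, so Z = (0.00, -30.4). The virtual corner opposite K is at (-64.7, -30.4). Since A1 is tangent to RM there, FM ⟂ RM and tangency of A1 to VZ means the radius FV is perpendicular to VZ, with radius 9.0, so the center F sits 9.0 in from both sides at F = (-55.7, -21.4). That places the tangent points at M = (-64.7, -21.4) on RM and V = (-55.7, -30.4) on VZ. Then |KV| = |V − K| = 63.5.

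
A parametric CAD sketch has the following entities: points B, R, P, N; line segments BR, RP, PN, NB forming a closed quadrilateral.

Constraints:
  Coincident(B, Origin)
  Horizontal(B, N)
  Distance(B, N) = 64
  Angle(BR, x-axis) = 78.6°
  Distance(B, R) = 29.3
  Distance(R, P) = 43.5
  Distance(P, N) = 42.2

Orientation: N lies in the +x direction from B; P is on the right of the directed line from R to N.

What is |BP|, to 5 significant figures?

25.799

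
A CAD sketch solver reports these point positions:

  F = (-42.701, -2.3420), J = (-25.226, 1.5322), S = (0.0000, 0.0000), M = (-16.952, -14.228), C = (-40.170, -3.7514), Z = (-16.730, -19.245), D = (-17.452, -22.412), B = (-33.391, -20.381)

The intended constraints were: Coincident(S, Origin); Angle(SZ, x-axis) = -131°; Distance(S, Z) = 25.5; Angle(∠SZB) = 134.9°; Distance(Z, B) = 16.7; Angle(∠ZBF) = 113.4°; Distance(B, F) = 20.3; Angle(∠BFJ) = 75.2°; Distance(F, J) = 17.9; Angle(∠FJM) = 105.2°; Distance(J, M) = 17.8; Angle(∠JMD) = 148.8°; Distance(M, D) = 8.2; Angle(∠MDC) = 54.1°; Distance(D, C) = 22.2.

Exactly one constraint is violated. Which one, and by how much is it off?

Distance(D, C) = 22.2 — off by 7.20.

S = (0.00, 0.00) ✓; SZ at -131.0° ✓; |SZ| = 25.50 ✓; ∠SZB = 134.9° ✓; |ZB| = 16.70 ✓; ∠ZBF = 113.4° ✓; |BF| = 20.30 ✓; ∠BFJ = 75.20° ✓; |FJ| = 17.90 ✓; ∠FJM = 105.2° ✓; |JM| = 17.80 ✓; ∠JMD = 148.8° ✓; |MD| = 8.199 ✓; ∠MDC = 54.10° ✓; |DC| = 29.40 ✗.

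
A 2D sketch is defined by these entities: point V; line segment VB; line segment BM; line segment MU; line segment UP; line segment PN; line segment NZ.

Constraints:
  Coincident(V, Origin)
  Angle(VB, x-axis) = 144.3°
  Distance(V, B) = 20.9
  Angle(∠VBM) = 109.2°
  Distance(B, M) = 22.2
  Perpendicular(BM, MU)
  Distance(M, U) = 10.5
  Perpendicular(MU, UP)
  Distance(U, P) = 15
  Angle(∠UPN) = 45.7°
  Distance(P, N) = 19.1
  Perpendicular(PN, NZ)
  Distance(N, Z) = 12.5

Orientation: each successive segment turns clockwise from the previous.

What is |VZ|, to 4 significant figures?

39.03

V is at the origin; VB runs at 144.3° with length 20.9, so B = (-16.97, 12.20). ∠VBM = 109.2° gives BM at 73.50° from the x-axis; with |BM| = 22.2, M = (-10.67, 33.48). BM ⟂ MU, so MU runs at -16.50°; with |MU| = 10.5, U = (-0.5998, 30.50). MU ⟂ UP, so UP runs at -106.5°; with |UP| = 15.0, P = (-4.860, 16.12). ∠UPN = 45.7° gives PN at 119.2° from the x-axis; with |PN| = 19.1, N = (-14.18, 32.79). PN ⟂ NZ, so NZ runs at 29.20°; with |NZ| = 12.5, Z = (-3.267, 38.89). Then |VZ| = |Z − V| = 39.03.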